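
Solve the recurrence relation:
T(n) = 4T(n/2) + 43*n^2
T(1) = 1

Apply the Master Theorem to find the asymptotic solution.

a=4, b=2, f(n)=43*n^2. log_2(4) = 2. Case 2: T(n) = O(n^2 log n).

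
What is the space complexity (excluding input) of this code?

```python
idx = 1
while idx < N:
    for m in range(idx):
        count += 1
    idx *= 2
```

Space complexity: O(1).
Only a constant amount of auxiliary storage is used; nothing grows with n.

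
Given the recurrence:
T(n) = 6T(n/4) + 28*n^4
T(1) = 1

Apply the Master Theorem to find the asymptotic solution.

a=6, b=4, f(n)=28*n^4. log_4(6) = 1.292 < 4. Case 3: T(n) = O(n^4).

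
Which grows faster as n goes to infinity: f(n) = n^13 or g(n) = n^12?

f(n) = n^13 grows faster: n^13/n^12 = n^1 -> infinity.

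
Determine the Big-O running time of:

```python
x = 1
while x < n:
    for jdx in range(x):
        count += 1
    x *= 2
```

Time complexity: O(n).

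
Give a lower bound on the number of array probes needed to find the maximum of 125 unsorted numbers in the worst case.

Adversary: any unprobed cell could hold a value larger than everything seen so far. If fewer than 125 cells are probed, the adversary places the max in an unprobed cell. So all 125 cells must be examined; together with 125-1 comparisons this is tight.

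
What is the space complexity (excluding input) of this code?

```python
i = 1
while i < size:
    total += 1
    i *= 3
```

Space complexity: O(1).
Only a constant amount of auxiliary storage is used; nothing grows with n.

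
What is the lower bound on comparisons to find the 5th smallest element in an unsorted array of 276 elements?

Finding the 5th smallest of 276 elements requires Omega(n) comparisons. Every element must participate in at least one comparison; otherwise it could be the 5th smallest.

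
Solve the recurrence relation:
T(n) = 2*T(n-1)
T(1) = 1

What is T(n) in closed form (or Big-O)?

Each step multiplies by 2. T(n) = T(1)*2^(n-1) = 2^(n-1).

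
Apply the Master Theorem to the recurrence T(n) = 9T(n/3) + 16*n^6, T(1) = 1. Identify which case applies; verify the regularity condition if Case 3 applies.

a=9, b=3, f(n)=16*n^6.
log_3(9) = 2 < 6.
f(n) = Omega(n^(2+epsilon)) for some epsilon > 0, so Case 3 is the candidate.
Regularity: a*f(n/b) = 9*16*(n/3)^6 = (9/729)*16*n^6 <= c*f(n) with c = 9/729 < 1. Satisfied.
Case 3: T(n) = Theta(n^6).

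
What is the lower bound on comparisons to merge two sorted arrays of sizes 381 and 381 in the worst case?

Adversary: with |381 - 381| <= 1 the inputs can be fully interleaved so that every adjacent pair in the merged output comes from different arrays. Then each of the 761 adjacent pairs must be directly compared, or the algorithm cannot determine their relative order. Standard merge meets this bound.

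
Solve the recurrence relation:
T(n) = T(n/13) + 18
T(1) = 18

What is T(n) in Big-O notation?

Each step divides n by 13 and adds 18. After log_13(n) steps, T(n) = O(log n).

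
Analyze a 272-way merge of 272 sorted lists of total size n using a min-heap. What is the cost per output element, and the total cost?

Maintain a min-heap of size 272 holding the current head of each list. Each output step does one extract-min (O(log 272)) and one insert of that list's next element (O(log 272)). Each of the n elements passes through the heap exactly once, so the total cost is O(n log 272), i.e. O(log 272) per output element.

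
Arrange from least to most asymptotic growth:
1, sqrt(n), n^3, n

Ordered by growth rate: 1 < sqrt(n) < n < n^3.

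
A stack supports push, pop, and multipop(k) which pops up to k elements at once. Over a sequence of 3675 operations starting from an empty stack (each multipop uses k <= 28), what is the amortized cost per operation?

Each element is pushed exactly once and popped at most once (whether by pop or as part of a multipop). So the total number of individual pops over the whole sequence is at most the number of pushes, which is at most 3675. Total work <= 2 * 3675, hence O(1) amortized per operation.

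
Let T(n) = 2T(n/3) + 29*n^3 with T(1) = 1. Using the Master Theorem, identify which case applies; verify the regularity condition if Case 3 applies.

a=2, b=3, f(n)=29*n^3.
log_3(2) = 0.6309 < 3.
f(n) = Omega(n^(0.6309+epsilon)) for some epsilon > 0, so Case 3 is the candidate.
Regularity: a*f(n/b) = 2*29*(n/3)^3 = (2/27)*29*n^3 <= c*f(n) with c = 2/27 < 1. Satisfied.
Case 3: T(n) = Theta(n^3).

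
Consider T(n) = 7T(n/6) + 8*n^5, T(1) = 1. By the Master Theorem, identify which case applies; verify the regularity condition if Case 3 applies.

a=7, b=6, f(n)=8*n^5.
log_6(7) = 1.086 < 5.
f(n) = Omega(n^(1.086+epsilon)) for some epsilon > 0, so Case 3 is the candidate.
Regularity: a*f(n/b) = 7*8*(n/6)^5 = (7/7776)*8*n^5 <= c*f(n) with c = 7/7776 < 1. Satisfied.
Case 3: T(n) = Theta(n^5).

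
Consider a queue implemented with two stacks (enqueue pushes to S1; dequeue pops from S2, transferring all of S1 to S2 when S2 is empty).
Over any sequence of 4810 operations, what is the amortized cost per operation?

Each element is pushed to S1 once, popped once, pushed to S2 once, and popped once: 4 unit operations over its lifetime. Over 4810 operations the total work is O(4810). Amortized O(1) per enqueue/dequeue.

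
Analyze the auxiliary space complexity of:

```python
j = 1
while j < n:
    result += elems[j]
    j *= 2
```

Space complexity: O(1).
Only a constant amount of auxiliary storage is used; nothing grows with n.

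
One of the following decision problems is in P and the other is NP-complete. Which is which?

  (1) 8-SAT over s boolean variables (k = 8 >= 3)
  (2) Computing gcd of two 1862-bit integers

(1) is NP-complete: 3-SAT is NP-complete (Cook-Levin); k-SAT for k>=3 reduces from 3-SAT.
(2) is P: the Euclidean algorithm runs in polynomial time in the bit-length.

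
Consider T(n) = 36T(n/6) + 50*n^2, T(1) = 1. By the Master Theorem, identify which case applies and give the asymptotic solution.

a=36, b=6, f(n)=50*n^2.
log_6(36) = 2, so n^(log_b(a)) = n^2.
f(n) = Theta(n^2), so Case 2 applies.
T(n) = Theta(n^2 log n).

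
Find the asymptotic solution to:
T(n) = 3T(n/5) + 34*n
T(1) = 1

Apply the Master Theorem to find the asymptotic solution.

a=3, b=5, f(n)=34*n. log_5(3) = 0.6826 < 1. Case 3: T(n) = O(n).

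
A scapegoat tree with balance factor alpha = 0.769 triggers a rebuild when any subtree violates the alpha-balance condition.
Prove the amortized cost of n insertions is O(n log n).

Define potential Phi = c * sum of |size(left(v)) - size(right(v))| over all nodes. An insertion at depth d costs O(d) = O(log n) and increases Phi by O(log n). When a rebuild of subtree of size s occurs, it costs O(s) but reduces Phi by Omega(s). With alpha = 0.769, between rebuilds Omega(s) insertions must occur. Amortized cost per insertion: O(log n).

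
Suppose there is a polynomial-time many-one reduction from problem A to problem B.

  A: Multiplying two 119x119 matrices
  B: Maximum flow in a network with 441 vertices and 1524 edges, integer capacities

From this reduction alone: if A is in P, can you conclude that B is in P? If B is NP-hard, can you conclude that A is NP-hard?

A poly-time reduction A <=_p B transfers tractability DOWN (B easy => A easy) and hardness UP (A hard => B hard), not the reverse.
From A in P, the reduction alone does NOT give B in P: any problem in P trivially reduces to SAT, yet SAT is not known to be in P.
From B NP-hard, the reduction alone does NOT give A NP-hard: again, easy problems reduce to hard ones.
(Here in fact A is P and B is P.)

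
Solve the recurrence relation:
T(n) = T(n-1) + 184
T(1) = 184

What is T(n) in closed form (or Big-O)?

Unrolling: T(n) = T(n-1) + 184 = T(n-2) + 2*184 = ... = T(1) + (n-1)*184 = 184 + (n-1)*184 = 184n.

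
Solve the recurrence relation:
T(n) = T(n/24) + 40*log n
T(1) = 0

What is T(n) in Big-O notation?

Each of the log_24(n) levels adds O(log n). T(n) = O(log^2 n).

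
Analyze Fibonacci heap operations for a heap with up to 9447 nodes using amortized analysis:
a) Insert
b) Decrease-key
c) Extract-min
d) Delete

Fibonacci heaps use lazy consolidation. Potential function Phi = t + 2m (t = number of trees, m = marked nodes).
- Insert: O(1) actual, Delta Phi = +1 (one new tree) => O(1) amortized.
- Decrease-key: with c cascading cuts, actual cost is O(c); Delta Phi <= c - 2(c-1) + 2 = 4 - c (c new trees; >= c-1 marks cleared; <= 1 new mark). Amortized O(c) + (4 - c) = O(1).
- Extract-min: O(D(n) + t) actual; consolidation drops t to <= D(n)+1, so Delta Phi pays for the t term. D(n) = O(log n) for n = 9447 => O(log n) amortized.
- Delete: decrease-key to -inf then extract-min = O(log n).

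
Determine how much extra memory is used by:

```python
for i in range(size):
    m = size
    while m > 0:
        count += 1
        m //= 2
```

Space complexity: O(1).
Only a constant amount of auxiliary storage is used; nothing grows with n.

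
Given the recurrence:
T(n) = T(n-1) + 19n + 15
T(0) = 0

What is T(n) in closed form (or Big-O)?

Dominant term in sum is 19*sum(i, i=1..n) = 19*n*(n+1)/2 = O(n^2).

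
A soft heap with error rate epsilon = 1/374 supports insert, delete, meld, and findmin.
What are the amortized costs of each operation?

Soft heaps (Chazelle) allow up to an epsilon = 1/374 fraction of elements to have corrupted (raised) keys. Insert is O(log(1/epsilon)) = O(log 374) amortized -- the structure maintains heap-ordered binary trees of rank bounded by O(log(1/epsilon)). Meld concatenates root lists: O(1) amortized. Delete and findmin are O(1) amortized.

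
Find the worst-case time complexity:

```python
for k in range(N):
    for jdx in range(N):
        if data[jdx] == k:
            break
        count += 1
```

Time complexity: O(n^2).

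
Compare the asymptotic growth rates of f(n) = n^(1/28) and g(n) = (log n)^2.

f(n) = n^(1/28) grows faster: any positive power of n dominates any polylog.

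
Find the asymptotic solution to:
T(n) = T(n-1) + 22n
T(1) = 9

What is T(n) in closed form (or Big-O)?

Unrolling: T(n) = 9 + 22*(2 + 3 + ... + n) = 9 + 22*(n(n+1)/2 - 1) = O(n^2).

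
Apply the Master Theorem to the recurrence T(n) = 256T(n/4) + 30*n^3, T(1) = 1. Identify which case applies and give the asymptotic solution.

a=256, b=4, f(n)=30*n^3.
log_4(256) = 4 > 3.
Since f(n) = O(n^3) is polynomially smaller than n^4, Case 1 applies.
T(n) = Theta(n^4).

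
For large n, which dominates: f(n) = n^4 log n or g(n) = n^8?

g(n) = n^8 grows faster: n^8 / (n^4 log n) = n^4/log n -> infinity.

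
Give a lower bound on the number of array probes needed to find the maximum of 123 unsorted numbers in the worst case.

Adversary: any unprobed cell could hold a value larger than everything seen so far. If fewer than 123 cells are probed, the adversary places the max in an unprobed cell. So all 123 cells must be examined; together with 123-1 comparisons this is tight.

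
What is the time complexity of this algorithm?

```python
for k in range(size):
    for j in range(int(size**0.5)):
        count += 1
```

Time complexity: O(n * sqrt(n)).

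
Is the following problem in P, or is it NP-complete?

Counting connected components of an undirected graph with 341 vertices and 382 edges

This problem is in P: BFS/DFS visits each vertex and edge once: O(V+E).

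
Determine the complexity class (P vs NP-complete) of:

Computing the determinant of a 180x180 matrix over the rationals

This problem is in P: Gaussian elimination runs in O(n^3).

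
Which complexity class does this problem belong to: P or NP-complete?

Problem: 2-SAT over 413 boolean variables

This problem is in P: 2-SAT is solvable in linear time via implication-graph SCCs.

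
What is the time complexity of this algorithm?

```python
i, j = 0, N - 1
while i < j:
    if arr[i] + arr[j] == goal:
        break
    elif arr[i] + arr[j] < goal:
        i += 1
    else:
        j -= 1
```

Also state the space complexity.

Time complexity: O(n).
Space complexity: O(1).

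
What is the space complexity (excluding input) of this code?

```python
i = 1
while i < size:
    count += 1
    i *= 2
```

Space complexity: O(1).
Only a constant amount of auxiliary storage is used; nothing grows with n.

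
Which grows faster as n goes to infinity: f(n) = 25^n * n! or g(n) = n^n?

f(n) = 25^n * n! grows faster: by Stirling n! ~ sqrt(2 pi n)(n/e)^n, so 25^n n! / n^n ~ (25/e)^n sqrt(2 pi n) -> infinity since 25/e > 1.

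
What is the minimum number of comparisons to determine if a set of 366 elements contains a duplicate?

Determining if 366 elements are all distinct requires Omega(n log n) comparisons in the comparison model. This follows from the element distinctness lower bound.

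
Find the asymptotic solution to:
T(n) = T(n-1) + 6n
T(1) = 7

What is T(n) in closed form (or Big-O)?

Unrolling: T(n) = 7 + 6*(2 + 3 + ... + n) = 7 + 6*(n(n+1)/2 - 1) = O(n^2).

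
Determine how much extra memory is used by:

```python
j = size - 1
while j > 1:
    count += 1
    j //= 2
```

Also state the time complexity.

Space complexity: O(1).
Only a constant amount of auxiliary storage is used; nothing grows with n.
Time complexity: O(log n).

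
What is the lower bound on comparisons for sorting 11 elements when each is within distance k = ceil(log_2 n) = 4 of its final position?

Partition the 11 positions into floor(n/k) blocks of k = 4 consecutive positions; any permutation within a block keeps every element within k of its final position, so there are at least (k!)^(n/k) distinguishable inputs. Lower bound: log_2((k!)^(n/k)) = (n/k) * log_2(k!) = Theta(n log k); with k = ceil(log_2 n), this is Omega(n log log n).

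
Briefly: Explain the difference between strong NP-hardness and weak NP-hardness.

A problem is strongly NP-hard if it remains NP-hard even when all numbers in the input are bounded by a polynomial in the input length. A weakly NP-hard problem admits a pseudopolynomial algorithm. Subset Sum is weakly NP-hard (has O(nW) DP). 3-SAT is strongly NP-hard (no numeric parameters).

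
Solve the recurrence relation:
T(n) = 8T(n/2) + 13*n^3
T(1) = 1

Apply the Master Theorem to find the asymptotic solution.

a=8, b=2, f(n)=13*n^3. log_2(8) = 3. Case 2: T(n) = O(n^3 log n).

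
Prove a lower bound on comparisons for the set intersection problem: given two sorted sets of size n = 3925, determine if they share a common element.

For two sorted arrays of size n = 3925, any correct algorithm must examine Omega(n) elements. If fewer are examined, an adversary places a common element in an unexamined gap. A merge-based scan achieves O(n), so the bound is tight.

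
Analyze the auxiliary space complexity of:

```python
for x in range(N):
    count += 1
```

Space complexity: O(1).
Only a constant amount of auxiliary storage is used; nothing grows with n.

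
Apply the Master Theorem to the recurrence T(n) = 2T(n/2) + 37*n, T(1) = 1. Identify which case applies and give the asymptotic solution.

a=2, b=2, f(n)=37*n.
log_2(2) = 1, so n^(log_b(a)) = n.
f(n) = Theta(n), so Case 2 applies.
T(n) = Theta(n log n).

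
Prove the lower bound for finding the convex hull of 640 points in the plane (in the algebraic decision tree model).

Reduction from sorting: given 640 numbers x_1,...,x_{640}, map x_i to the point (x_i, x_i^2) on the parabola y = x^2. All points are on the convex hull, and walking the hull gives them in sorted x-order. Since sorting requires Omega(n log n), so does planar convex hull.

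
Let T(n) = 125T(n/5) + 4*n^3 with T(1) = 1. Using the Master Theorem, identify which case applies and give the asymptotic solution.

a=125, b=5, f(n)=4*n^3.
log_5(125) = 3, so n^(log_b(a)) = n^3.
f(n) = Theta(n^3), so Case 2 applies.
T(n) = Theta(n^3 log n).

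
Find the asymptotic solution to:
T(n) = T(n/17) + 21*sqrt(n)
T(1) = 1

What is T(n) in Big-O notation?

Each level contributes sqrt(n/17^k). Geometric series with ratio 1/sqrt(17) < 1 sums to O(sqrt(n)).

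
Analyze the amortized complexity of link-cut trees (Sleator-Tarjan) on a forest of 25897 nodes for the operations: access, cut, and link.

Link-cut trees represent the forest using splay trees over preferred paths. With potential Phi = sum over nodes of log(size of virtual subtree), each access on 25897 nodes is O(log 25897) = O(log n) amortized by the splay-tree access lemma. Cut and link are O(1) plus one access.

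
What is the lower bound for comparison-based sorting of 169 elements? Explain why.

A comparison-based sorting algorithm corresponds to a decision tree. With 169! possible permutations, the tree has 169! leaves. The height is at least log_2(169!) = Omega(n log n) by Stirling's approximation.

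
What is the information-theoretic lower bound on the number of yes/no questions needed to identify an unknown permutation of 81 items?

There are 81! = 5797126020747367985879734231578109105412357244731625958745865049716390179693892056256184534249745940480000000000000000000 permutations. Each yes/no question gives at most 1 bit, so at least ceil(log_2(5797126020747367985879734231578109105412357244731625958745865049716390179693892056256184534249745940480000000000000000000)) = 402 questions are needed.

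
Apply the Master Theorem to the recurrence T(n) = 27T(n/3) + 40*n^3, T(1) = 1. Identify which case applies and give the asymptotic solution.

a=27, b=3, f(n)=40*n^3.
log_3(27) = 3, so n^(log_b(a)) = n^3.
f(n) = Theta(n^3), so Case 2 applies.
T(n) = Theta(n^3 log n).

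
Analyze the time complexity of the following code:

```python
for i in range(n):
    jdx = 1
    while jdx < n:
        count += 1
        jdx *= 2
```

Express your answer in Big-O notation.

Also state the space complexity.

Time complexity: O(n log n).
Space complexity: O(1).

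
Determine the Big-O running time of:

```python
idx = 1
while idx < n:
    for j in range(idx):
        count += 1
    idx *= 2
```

Time complexity: O(n).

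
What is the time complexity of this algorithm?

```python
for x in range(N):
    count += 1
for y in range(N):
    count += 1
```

Time complexity: O(n).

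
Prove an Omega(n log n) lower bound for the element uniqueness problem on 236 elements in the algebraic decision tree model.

In the algebraic decision tree model, element uniqueness on 236 elements is equivalent to determining which cell of an arrangement of C(236,2) = 27730 hyperplanes x_i = x_j contains the input point. Ben-Or's theorem shows this requires Omega(n log n).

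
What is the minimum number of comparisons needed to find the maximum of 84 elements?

Finding the maximum requires 83 comparisons. Each comparison eliminates exactly one candidate. With 84 candidates, we need 83 eliminations.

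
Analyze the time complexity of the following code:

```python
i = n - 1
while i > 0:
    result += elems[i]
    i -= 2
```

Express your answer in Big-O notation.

Time complexity: O(n).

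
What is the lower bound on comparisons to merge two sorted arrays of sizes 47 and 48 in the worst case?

Adversary: with |47 - 48| <= 1 the inputs can be fully interleaved so that every adjacent pair in the merged output comes from different arrays. Then each of the 94 adjacent pairs must be directly compared, or the algorithm cannot determine their relative order. Standard merge meets this bound.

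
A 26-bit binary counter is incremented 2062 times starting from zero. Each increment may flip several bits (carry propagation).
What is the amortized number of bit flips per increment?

Bit i flips on every 2^i-th increment, so over 2062 increments bit i flips floor(2062/2^i) times. Summing over i: total flips < 2 * 2062. Amortized: < 2 = O(1) per increment.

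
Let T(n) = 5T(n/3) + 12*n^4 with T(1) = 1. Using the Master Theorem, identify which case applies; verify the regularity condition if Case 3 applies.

a=5, b=3, f(n)=12*n^4.
log_3(5) = 1.465 < 4.
f(n) = Omega(n^(1.465+epsilon)) for some epsilon > 0, so Case 3 is the candidate.
Regularity: a*f(n/b) = 5*12*(n/3)^4 = (5/81)*12*n^4 <= c*f(n) with c = 5/81 < 1. Satisfied.
Case 3: T(n) = Theta(n^4).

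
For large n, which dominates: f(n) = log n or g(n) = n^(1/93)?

g(n) = n^(1/93) grows faster: any positive power of n dominates log n.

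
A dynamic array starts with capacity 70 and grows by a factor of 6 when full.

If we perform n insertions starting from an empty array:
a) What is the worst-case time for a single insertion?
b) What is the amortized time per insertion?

(a) Worst-case single insertion: O(n) -- when the array is full at capacity c, the resize copies all c elements, and c can be Theta(n).
(b) Resizes happen at sizes 70, 420, 2520, ... Total copy cost for n insertions: 70 + 420 + ... = O(n) (geometric series with ratio 1/6). Amortized cost per insertion: O(n)/n = O(1).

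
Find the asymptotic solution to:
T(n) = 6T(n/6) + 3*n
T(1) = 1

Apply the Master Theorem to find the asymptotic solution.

a=6, b=6, f(n)=3*n. log_6(6) = 1. Case 2: T(n) = O(n log n).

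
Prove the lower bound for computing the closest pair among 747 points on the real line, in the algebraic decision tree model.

Reduction from element distinctness: given 747 reals, the closest-pair distance is 0 iff two are equal. Element distinctness has an Omega(n log n) lower bound in the algebraic decision tree model (Ben-Or). Therefore closest pair on a line also requires Omega(n log n). Sorting then a linear scan achieves this.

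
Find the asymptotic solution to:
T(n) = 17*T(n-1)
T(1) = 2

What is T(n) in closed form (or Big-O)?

Each step multiplies by 17. T(n) = T(1)*17^(n-1) = 2*17^(n-1).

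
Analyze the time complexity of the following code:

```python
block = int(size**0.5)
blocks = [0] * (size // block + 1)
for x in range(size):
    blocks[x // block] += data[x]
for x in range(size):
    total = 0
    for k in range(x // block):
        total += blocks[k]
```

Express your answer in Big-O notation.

Time complexity: O(n * sqrt(n)).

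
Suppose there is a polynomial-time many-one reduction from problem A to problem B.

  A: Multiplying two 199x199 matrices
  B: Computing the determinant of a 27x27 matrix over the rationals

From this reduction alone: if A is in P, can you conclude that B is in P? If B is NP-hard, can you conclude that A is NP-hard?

A poly-time reduction A <=_p B transfers tractability DOWN (B easy => A easy) and hardness UP (A hard => B hard), not the reverse.
From A in P, the reduction alone does NOT give B in P: any problem in P trivially reduces to SAT, yet SAT is not known to be in P.
From B NP-hard, the reduction alone does NOT give A NP-hard: again, easy problems reduce to hard ones.
(Here in fact A is P and B is P.)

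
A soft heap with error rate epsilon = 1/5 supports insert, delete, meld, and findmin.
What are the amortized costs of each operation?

Soft heaps (Chazelle) allow up to an epsilon = 1/5 fraction of elements to have corrupted (raised) keys. Insert is O(log(1/epsilon)) = O(log 5) amortized -- the structure maintains heap-ordered binary trees of rank bounded by O(log(1/epsilon)). Meld concatenates root lists: O(1) amortized. Delete and findmin are O(1) amortized.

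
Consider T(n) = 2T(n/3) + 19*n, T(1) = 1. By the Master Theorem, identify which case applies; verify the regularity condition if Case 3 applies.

a=2, b=3, f(n)=19*n.
log_3(2) = 0.6309 < 1.
f(n) = Omega(n^(0.6309+epsilon)) for some epsilon > 0, so Case 3 is the candidate.
Regularity: a*f(n/b) = 2*19*(n/3)^1 = (2/3)*19*n^1 <= c*f(n) with c = 2/3 < 1. Satisfied.
Case 3: T(n) = Theta(n).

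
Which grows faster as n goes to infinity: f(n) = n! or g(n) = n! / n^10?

f(n) = n! grows faster: the ratio n!/(n!/n^10) = n^10 -> infinity.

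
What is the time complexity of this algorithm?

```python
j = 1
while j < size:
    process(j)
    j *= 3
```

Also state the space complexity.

Time complexity: O(log n).
Space complexity: O(1).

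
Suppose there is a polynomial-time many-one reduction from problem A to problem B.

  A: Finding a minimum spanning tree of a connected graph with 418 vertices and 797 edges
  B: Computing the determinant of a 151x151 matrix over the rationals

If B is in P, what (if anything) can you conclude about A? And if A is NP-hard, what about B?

A poly-time reduction A <=_p B means any A-instance can be transformed to a B-instance in poly time.
If B is in P: compose the reduction with B's poly-time algorithm to solve A in poly time, so A is in P.
If A is NP-hard: every NP problem reduces to A, which reduces to B; composing reductions, every NP problem reduces to B, so B is NP-hard.
(Here in fact A is P and B is P.)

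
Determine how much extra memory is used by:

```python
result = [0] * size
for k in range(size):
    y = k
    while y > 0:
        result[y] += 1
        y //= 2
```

Space complexity: O(n).
Auxiliary storage grows linearly with the input size n in the worst case.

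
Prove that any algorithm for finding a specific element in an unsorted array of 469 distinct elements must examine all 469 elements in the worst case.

Adversary argument: if the algorithm examines fewer than 469 elements, the adversary places the target in an unexamined position. The algorithm cannot distinguish 'not present' from 'in unexamined position'.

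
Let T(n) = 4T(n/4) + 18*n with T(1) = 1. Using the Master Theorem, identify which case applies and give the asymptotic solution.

a=4, b=4, f(n)=18*n.
log_4(4) = 1, so n^(log_b(a)) = n.
f(n) = Theta(n), so Case 2 applies.
T(n) = Theta(n log n).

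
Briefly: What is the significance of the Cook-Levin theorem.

The Cook-Levin theorem proves that SAT is NP-complete. It was the first problem shown to be NP-complete, establishing the foundation for proving other problems NP-complete via reductions from SAT.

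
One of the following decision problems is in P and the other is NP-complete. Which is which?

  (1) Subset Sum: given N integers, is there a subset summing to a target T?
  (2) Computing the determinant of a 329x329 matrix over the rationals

(1) is NP-complete: one of Karp's 21 NP-complete problems.
(2) is P: Gaussian elimination runs in O(n^3).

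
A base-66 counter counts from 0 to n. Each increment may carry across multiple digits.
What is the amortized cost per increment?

Digit at position i changes every 66^i increments. Total digit changes over n increments: n * 66/(66-1) = O(n). Amortized: O(1).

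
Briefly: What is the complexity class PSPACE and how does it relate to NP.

PSPACE is the class of problems solvable with polynomial space. NP is a subset of PSPACE (a poly-space machine can enumerate all certificates). PSPACE-complete problems include QBF (quantified Boolean formulas) and generalized games. It is unknown whether NP = PSPACE.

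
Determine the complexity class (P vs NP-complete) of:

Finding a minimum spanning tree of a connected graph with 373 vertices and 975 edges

This problem is in P: Kruskal's / Prim's algorithms run in polynomial time.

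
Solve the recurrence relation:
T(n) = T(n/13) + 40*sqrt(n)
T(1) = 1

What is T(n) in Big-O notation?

Each level contributes sqrt(n/13^k). Geometric series with ratio 1/sqrt(13) < 1 sums to O(sqrt(n)).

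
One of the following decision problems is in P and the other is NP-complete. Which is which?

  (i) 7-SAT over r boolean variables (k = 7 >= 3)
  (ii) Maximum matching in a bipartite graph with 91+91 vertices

(i) is NP-complete: 3-SAT is NP-complete (Cook-Levin); k-SAT for k>=3 reduces from 3-SAT.
(ii) is P: Hopcroft-Karp runs in O(E sqrt(V)).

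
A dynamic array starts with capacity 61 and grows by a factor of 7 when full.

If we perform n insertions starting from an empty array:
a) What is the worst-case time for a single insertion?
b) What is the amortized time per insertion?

(a) Worst-case single insertion: O(n) -- when the array is full at capacity c, the resize copies all c elements, and c can be Theta(n).
(b) Resizes happen at sizes 61, 427, 2989, ... Total copy cost for n insertions: 61 + 427 + ... = O(n) (geometric series with ratio 1/7). Amortized cost per insertion: O(n)/n = O(1).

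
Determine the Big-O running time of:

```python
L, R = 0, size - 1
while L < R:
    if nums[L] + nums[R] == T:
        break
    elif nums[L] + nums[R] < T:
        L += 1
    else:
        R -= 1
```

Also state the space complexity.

Time complexity: O(n).
Space complexity: O(1).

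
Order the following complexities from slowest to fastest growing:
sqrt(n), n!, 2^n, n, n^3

Ordered by growth rate: sqrt(n) < n < n^3 < 2^n < n!.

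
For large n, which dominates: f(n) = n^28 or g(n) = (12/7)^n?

g(n) = (12/7)^n grows faster: (12/7)^n is exponential with base 12/7 > 1, dominating every polynomial.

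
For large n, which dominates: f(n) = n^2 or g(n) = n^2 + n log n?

f(n) = n^2 and g(n) = n^2 + n log n are Theta of each other: the lower-order n log n term is o(n^2); both are Theta(n^2).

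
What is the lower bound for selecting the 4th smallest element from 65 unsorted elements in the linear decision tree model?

Selecting the 4th smallest of 65 elements requires Omega(n) comparisons. Every element must be compared at least once. The BFPRT algorithm achieves O(n), making this tight.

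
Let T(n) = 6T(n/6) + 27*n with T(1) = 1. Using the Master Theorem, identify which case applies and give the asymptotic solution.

a=6, b=6, f(n)=27*n.
log_6(6) = 1, so n^(log_b(a)) = n.
f(n) = Theta(n), so Case 2 applies.
T(n) = Theta(n log n).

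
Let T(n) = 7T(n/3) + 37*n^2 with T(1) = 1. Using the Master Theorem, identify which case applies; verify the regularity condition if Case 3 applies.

a=7, b=3, f(n)=37*n^2.
log_3(7) = 1.771 < 2.
f(n) = Omega(n^(1.771+epsilon)) for some epsilon > 0, so Case 3 is the candidate.
Regularity: a*f(n/b) = 7*37*(n/3)^2 = (7/9)*37*n^2 <= c*f(n) with c = 7/9 < 1. Satisfied.
Case 3: T(n) = Theta(n^2).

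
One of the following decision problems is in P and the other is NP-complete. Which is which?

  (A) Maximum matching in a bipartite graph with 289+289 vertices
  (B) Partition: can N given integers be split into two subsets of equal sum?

(A) is P: Hopcroft-Karp runs in O(E sqrt(V)).
(B) is NP-complete: Subset Sum reduces to it (one of Karp's 21 NP-complete problems).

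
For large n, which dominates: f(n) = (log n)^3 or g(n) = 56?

f(n) = (log n)^3 grows faster: any unbounded function dominates a constant.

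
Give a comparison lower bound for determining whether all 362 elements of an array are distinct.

In the algebraic decision-tree model, the YES region for element distinctness on 362 elements has 362! connected components (one per ordering). Ben-Or's theorem then gives a lower bound of Omega(log(n!)) = Omega(n log n).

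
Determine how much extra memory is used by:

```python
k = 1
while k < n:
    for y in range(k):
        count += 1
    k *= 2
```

Space complexity: O(1).
Only a constant amount of auxiliary storage is used; nothing grows with n.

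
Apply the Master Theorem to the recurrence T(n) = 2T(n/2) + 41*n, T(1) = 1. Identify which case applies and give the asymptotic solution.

a=2, b=2, f(n)=41*n.
log_2(2) = 1, so n^(log_b(a)) = n.
f(n) = Theta(n), so Case 2 applies.
T(n) = Theta(n log n).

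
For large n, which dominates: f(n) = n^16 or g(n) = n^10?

f(n) = n^16 grows faster: n^16/n^10 = n^6 -> infinity.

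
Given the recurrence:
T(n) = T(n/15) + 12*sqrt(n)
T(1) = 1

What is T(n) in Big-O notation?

Each level contributes sqrt(n/15^k). Geometric series with ratio 1/sqrt(15) < 1 sums to O(sqrt(n)).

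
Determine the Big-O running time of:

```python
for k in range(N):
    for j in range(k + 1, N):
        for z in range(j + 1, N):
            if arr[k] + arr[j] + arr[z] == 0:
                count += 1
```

Time complexity: O(n^3).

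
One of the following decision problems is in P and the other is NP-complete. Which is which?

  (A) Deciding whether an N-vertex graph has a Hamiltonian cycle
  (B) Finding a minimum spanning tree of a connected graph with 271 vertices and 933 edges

(A) is NP-complete: one of Karp's 21 NP-complete problems.
(B) is P: Kruskal's / Prim's algorithms run in polynomial time.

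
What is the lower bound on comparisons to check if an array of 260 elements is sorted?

To verify 260 elements are sorted, we must compare each consecutive pair. Skipping any pair allows an adversary to swap them. Therefore 259 comparisons are necessary and sufficient.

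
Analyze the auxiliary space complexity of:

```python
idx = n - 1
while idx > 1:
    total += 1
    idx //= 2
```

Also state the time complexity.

Space complexity: O(1).
Only a constant amount of auxiliary storage is used; nothing grows with n.
Time complexity: O(log n).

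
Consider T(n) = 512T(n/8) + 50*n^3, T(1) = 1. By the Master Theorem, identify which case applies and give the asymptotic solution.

a=512, b=8, f(n)=50*n^3.
log_8(512) = 3, so n^(log_b(a)) = n^3.
f(n) = Theta(n^3), so Case 2 applies.
T(n) = Theta(n^3 log n).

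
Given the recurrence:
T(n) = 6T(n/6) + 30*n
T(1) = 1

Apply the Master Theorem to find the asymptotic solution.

a=6, b=6, f(n)=30*n. log_6(6) = 1. Case 2: T(n) = O(n log n).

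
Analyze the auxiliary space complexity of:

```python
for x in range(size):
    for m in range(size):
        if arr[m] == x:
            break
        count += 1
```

Space complexity: O(1).
Only a constant amount of auxiliary storage is used; nothing grows with n.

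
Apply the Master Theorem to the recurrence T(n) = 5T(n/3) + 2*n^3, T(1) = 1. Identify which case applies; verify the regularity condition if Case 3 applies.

a=5, b=3, f(n)=2*n^3.
log_3(5) = 1.465 < 3.
f(n) = Omega(n^(1.465+epsilon)) for some epsilon > 0, so Case 3 is the candidate.
Regularity: a*f(n/b) = 5*2*(n/3)^3 = (5/27)*2*n^3 <= c*f(n) with c = 5/27 < 1. Satisfied.
Case 3: T(n) = Theta(n^3).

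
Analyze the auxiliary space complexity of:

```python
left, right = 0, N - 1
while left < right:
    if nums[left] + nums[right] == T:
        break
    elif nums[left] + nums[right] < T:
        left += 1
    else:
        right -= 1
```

Space complexity: O(1).
Only a constant amount of auxiliary storage is used; nothing grows with n.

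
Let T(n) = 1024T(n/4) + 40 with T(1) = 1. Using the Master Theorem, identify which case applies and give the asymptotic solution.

a=1024, b=4, f(n)=40.
log_4(1024) = 5 > 0.
Since f(n) = O(n^0) is polynomially smaller than n^5, Case 1 applies.
T(n) = Theta(n^5).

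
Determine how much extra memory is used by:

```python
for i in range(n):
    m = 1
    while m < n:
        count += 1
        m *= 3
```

Space complexity: O(1).
Only a constant amount of auxiliary storage is used; nothing grows with n.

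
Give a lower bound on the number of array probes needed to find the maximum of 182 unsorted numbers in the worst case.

Adversary: any unprobed cell could hold a value larger than everything seen so far. If fewer than 182 cells are probed, the adversary places the max in an unprobed cell. So all 182 cells must be examined; together with 182-1 comparisons this is tight.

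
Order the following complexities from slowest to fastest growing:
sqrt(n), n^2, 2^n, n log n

Ordered by growth rate: sqrt(n) < n log n < n^2 < 2^n.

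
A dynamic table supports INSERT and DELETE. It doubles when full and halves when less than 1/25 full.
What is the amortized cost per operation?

Using potential function Phi = |2*num_items - table_size| when load > 1/2, and Phi = table_size/2 - num_items otherwise. The gap of 1/25 vs 1/2 for shrinking prevents thrashing. Both insert and delete have O(1) amortized cost.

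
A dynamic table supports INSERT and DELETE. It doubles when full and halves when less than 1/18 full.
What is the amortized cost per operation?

Using potential function Phi = |2*num_items - table_size| when load > 1/2, and Phi = table_size/2 - num_items otherwise. The gap of 1/18 vs 1/2 for shrinking prevents thrashing. Both insert and delete have O(1) amortized cost.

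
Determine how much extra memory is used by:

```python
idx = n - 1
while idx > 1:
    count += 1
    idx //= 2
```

Space complexity: O(1).
Only a constant amount of auxiliary storage is used; nothing grows with n.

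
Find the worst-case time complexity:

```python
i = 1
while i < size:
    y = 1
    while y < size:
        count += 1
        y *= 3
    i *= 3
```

Time complexity: O(log^2 n).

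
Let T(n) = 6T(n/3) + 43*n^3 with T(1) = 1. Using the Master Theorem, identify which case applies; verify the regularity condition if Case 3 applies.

a=6, b=3, f(n)=43*n^3.
log_3(6) = 1.631 < 3.
f(n) = Omega(n^(1.631+epsilon)) for some epsilon > 0, so Case 3 is the candidate.
Regularity: a*f(n/b) = 6*43*(n/3)^3 = (6/27)*43*n^3 <= c*f(n) with c = 6/27 < 1. Satisfied.
Case 3: T(n) = Theta(n^3).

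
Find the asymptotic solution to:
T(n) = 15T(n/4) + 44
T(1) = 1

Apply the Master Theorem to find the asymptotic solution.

a=15, b=4, f(n)=44. log_4(15) = 1.953. Case 1 of Master Theorem: T(n) = O(n^1.953).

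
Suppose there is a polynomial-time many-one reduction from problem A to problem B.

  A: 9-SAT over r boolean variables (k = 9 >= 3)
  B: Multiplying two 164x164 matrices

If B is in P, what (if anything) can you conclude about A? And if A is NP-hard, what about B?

A poly-time reduction A <=_p B means any A-instance can be transformed to a B-instance in poly time.
If B is in P: compose the reduction with B's poly-time algorithm to solve A in poly time, so A is in P.
If A is NP-hard: every NP problem reduces to A, which reduces to B; composing reductions, every NP problem reduces to B, so B is NP-hard.
(Here in fact A is NP-complete and B is in P, so no such reduction is known -- its existence would imply P = NP; the analysis concerns only what the assumed reduction would or would not let you conclude.)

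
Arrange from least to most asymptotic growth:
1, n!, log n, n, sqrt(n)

Ordered by growth rate: 1 < log n < sqrt(n) < n < n!.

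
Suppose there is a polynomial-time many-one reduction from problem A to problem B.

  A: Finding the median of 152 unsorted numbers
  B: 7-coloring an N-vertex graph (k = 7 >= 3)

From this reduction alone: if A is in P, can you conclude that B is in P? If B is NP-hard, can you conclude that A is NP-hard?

A poly-time reduction A <=_p B transfers tractability DOWN (B easy => A easy) and hardness UP (A hard => B hard), not the reverse.
From A in P, the reduction alone does NOT give B in P: any problem in P trivially reduces to SAT, yet SAT is not known to be in P.
From B NP-hard, the reduction alone does NOT give A NP-hard: again, easy problems reduce to hard ones.
(Here in fact A is P and B is NP-complete.)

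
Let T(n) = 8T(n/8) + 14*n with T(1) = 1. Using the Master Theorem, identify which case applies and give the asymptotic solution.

a=8, b=8, f(n)=14*n.
log_8(8) = 1, so n^(log_b(a)) = n.
f(n) = Theta(n), so Case 2 applies.
T(n) = Theta(n log n).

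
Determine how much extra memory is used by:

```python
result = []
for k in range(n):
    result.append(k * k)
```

Space complexity: O(n).
Auxiliary storage grows linearly with the input size n in the worst case.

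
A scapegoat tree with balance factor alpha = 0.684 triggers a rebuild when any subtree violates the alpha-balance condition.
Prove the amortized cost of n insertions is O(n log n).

Define potential Phi = c * sum of |size(left(v)) - size(right(v))| over all nodes. An insertion at depth d costs O(d) = O(log n) and increases Phi by O(log n). When a rebuild of subtree of size s occurs, it costs O(s) but reduces Phi by Omega(s). With alpha = 0.684, between rebuilds Omega(s) insertions must occur. Amortized cost per insertion: O(log n).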